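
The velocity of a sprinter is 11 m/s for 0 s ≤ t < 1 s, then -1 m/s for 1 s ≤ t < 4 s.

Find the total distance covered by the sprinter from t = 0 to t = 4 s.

Distance (not displacement) is the total path length: add the absolute areas under v-t.
0–1 s: |11| × 1 = 11 m
1–4 s: |-1| × 3 = 3 m
Total distance = 14 m

14 m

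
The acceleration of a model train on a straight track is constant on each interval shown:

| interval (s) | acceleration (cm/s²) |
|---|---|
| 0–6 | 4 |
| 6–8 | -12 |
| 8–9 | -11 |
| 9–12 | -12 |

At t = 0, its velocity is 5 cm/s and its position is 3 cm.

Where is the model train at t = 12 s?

On each constant-a segment, Δv = aΔt and Δx = v₀Δt + ½aΔt²; chain segment to segment.
0–6 s: v starts 5 cm/s; Δx = 5·6 + ½·4·6² = 102 cm; v ends 29 cm/s.
6–8 s: v starts 29 cm/s; Δx = 29·2 + ½·-12·2² = 34 cm; v ends 5 cm/s.
8–9 s: v starts 5 cm/s; Δx = 5·1 + ½·-11·1² = -0.5 cm; v ends -6 cm/s.
9–12 s: v starts -6 cm/s; Δx = -6·3 + ½·-12·3² = -72 cm; v ends -42 cm/s.
x(12) = 3 + Σ Δx = 66.5 cm.

66.5 cm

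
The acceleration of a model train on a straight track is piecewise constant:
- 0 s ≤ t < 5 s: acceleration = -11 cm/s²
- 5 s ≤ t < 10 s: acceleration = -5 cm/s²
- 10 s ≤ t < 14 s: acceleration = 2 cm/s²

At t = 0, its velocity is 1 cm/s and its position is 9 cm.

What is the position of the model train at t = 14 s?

On each constant-a segment, Δv = aΔt and Δx = v₀Δt + ½aΔt²; chain segment to segment.
0–5 s: v starts 1 cm/s; Δx = 1·5 + ½·-11·5² = -132.5 cm; v ends -54 cm/s.
5–10 s: v starts -54 cm/s; Δx = -54·5 + ½·-5·5² = -332.5 cm; v ends -79 cm/s.
10–14 s: v starts -79 cm/s; Δx = -79·4 + ½·2·4² = -300 cm; v ends -71 cm/s.
x(14) = 9 + Σ Δx = -756 cm.

-756 cm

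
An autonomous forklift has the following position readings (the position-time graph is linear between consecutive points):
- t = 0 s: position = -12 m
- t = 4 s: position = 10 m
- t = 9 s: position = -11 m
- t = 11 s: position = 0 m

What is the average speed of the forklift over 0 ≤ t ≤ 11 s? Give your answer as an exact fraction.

54/11 m/s

Average speed = (total path length)/(elapsed time); on a piecewise-linear x-t graph the path length is Σ|Δx|.
0–4 s: |Δx| = |10 − -12| = 22 m
4–9 s: |Δx| = |-11 − 10| = 21 m
9–11 s: |Δx| = |0 − -11| = 11 m
Total path = 54 m; average speed = 54/11 = 54/11 m/s.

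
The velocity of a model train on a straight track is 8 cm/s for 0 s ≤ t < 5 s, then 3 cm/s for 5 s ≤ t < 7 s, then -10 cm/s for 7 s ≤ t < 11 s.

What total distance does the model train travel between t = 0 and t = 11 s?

86 cm

Total distance travelled is ∫|v| dt — sum the magnitudes of each area piece.
0–5 s: |8| × 5 = 40 cm
5–7 s: |3| × 2 = 6 cm
7–11 s: |-10| × 4 = 40 cm
Total distance = 86 cm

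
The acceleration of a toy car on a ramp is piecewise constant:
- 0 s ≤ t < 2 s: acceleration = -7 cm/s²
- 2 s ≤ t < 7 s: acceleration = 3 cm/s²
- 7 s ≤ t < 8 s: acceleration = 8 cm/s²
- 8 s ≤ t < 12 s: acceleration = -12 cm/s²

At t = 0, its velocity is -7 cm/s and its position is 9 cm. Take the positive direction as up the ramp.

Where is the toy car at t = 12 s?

On each constant-a segment, Δv = aΔt and Δx = v₀Δt + ½aΔt²; chain segment to segment.
0–2 s: v starts -7 cm/s; Δx = -7·2 + ½·-7·2² = -28 cm; v ends -21 cm/s.
2–7 s: v starts -21 cm/s; Δx = -21·5 + ½·3·5² = -67.5 cm; v ends -6 cm/s.
7–8 s: v starts -6 cm/s; Δx = -6·1 + ½·8·1² = -2 cm; v ends 2 cm/s.
8–12 s: v starts 2 cm/s; Δx = 2·4 + ½·-12·4² = -88 cm; v ends -46 cm/s.
x(12) = 9 + Σ Δx = -176.5 cm.

-176.5 cm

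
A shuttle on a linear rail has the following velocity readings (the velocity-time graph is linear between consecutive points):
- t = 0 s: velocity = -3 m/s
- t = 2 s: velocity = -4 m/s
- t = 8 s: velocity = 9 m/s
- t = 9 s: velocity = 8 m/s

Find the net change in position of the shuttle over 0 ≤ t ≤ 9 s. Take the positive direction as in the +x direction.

16.5 m

Net displacement equals the area under the velocity-time graph (areas below the axis count negative).
0–2 s: ½(-3 + -4)(2) = -7 m
2–8 s: ½(-4 + 9)(6) = 15 m
8–9 s: ½(9 + 8)(1) = 8.5 m
Net displacement = 16.5 m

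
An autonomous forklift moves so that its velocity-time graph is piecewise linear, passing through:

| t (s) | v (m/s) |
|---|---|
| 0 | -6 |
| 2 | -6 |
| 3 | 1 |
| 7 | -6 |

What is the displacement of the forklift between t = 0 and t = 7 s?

Displacement is the signed area under the v-t curve.
0–2 s: -6 × 2 = -12 m
2–3 s: ½(-6 + 1)(1) = -2.5 m
3–7 s: ½(1 + -6)(4) = -10 m
Net displacement = -24.5 m

-24.5 m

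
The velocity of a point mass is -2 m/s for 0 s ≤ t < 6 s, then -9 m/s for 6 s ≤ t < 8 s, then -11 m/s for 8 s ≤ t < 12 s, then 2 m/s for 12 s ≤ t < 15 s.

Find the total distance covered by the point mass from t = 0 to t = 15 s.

Total distance travelled is ∫|v| dt — sum the magnitudes of each area piece.
0–6 s: |-2| × 6 = 12 m
6–8 s: |-9| × 2 = 18 m
8–12 s: |-11| × 4 = 44 m
12–15 s: |2| × 3 = 6 m
Total distance = 80 m

80 m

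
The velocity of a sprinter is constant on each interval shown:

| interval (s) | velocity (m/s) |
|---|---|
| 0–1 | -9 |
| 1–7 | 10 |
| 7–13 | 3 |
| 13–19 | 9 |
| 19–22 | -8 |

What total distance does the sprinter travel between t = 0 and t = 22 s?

165 m

Total distance travelled is ∫|v| dt — sum the magnitudes of each area piece.
0–1 s: |-9| × 1 = 9 m
1–7 s: |10| × 6 = 60 m
7–13 s: |3| × 6 = 18 m
13–19 s: |9| × 6 = 54 m
19–22 s: |-8| × 3 = 24 m
Total distance = 165 m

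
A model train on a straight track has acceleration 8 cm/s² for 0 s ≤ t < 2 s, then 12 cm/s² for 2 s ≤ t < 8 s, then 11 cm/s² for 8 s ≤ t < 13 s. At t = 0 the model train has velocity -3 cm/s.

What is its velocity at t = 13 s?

Δv equals the area under the a-t graph; then v = v₀ + Δv.
0–2 s: 8 × 2 = 16 cm/s
2–8 s: 12 × 6 = 72 cm/s
8–13 s: 11 × 5 = 55 cm/s
Δv = 143 cm/s, so v(13) = -3 + (143) = 140 cm/s.

140 cm/s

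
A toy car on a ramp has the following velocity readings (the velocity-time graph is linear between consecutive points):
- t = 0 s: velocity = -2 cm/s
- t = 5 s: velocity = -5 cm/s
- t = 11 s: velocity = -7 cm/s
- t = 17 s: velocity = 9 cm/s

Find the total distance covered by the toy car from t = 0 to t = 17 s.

Distance (not displacement) is the total path length: add the absolute areas under v-t.
0–5 s: |½(-2 + -5)(5)| = 17.5 cm
5–11 s: |½(-5 + -7)(6)| = 36 cm
11–17 s: v = 0 at t = 13.625 s; triangle areas 9.1875 + 15.1875 = 24.375 cm
Total distance = 77.875 cm

77.875 cm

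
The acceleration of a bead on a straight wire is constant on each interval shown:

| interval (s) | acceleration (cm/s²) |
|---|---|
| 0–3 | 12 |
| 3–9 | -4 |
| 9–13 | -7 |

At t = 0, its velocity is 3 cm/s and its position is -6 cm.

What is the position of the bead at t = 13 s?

223 cm

On each constant-a segment, Δv = aΔt and Δx = v₀Δt + ½aΔt²; chain segment to segment.
0–3 s: v starts 3 cm/s; Δx = 3·3 + ½·12·3² = 63 cm; v ends 39 cm/s.
3–9 s: v starts 39 cm/s; Δx = 39·6 + ½·-4·6² = 162 cm; v ends 15 cm/s.
9–13 s: v starts 15 cm/s; Δx = 15·4 + ½·-7·4² = 4 cm; v ends -13 cm/s.
x(13) = -6 + Σ Δx = 223 cm.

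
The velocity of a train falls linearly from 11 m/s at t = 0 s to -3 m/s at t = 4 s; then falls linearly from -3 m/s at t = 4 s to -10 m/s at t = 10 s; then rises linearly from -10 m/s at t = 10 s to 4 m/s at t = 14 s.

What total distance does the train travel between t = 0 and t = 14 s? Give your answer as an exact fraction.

519/7 m

Distance (not displacement) is the total path length: add the absolute areas under v-t.
0–4 s: v = 0 at t = 22/7 s; triangle areas 121/7 + 9/7 = 130/7 m
4–10 s: |½(-3 + -10)(6)| = 39 m
10–14 s: v = 0 at t = 90/7 s; triangle areas 100/7 + 16/7 = 116/7 m
Total distance = 519/7 m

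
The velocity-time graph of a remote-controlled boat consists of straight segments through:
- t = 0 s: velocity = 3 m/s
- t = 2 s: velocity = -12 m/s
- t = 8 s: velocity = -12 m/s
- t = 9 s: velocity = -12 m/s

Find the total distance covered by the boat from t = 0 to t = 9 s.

Distance (not displacement) is the total path length: add the absolute areas under v-t.
0–2 s: v = 0 at t = 0.4 s; triangle areas 0.6 + 9.6 = 10.2 m
2–8 s: |-12| × 6 = 72 m
8–9 s: |-12| × 1 = 12 m
Total distance = 94.2 m

94.2 m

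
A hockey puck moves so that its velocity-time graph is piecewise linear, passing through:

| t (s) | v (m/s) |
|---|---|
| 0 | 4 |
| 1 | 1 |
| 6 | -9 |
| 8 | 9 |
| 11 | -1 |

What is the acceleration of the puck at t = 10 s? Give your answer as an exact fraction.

-10/3 m/s²

Acceleration is the slope of the v-t graph on 8–11 s: (-1 − 9)/(11 − 8) = -10/3 m/s².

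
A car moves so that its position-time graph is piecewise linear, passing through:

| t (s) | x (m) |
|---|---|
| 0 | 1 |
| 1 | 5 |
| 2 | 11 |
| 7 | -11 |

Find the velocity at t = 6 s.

Velocity is the slope of the x-t graph on 2–7 s: (-11 − 11)/(7 − 2) = -4.4 m/s.

-4.4 m/s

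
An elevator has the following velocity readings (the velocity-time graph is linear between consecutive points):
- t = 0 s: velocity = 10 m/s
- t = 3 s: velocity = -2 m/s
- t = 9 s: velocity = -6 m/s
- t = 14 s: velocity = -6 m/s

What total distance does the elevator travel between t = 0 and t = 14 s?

67 m

Total distance travelled is ∫|v| dt — sum the magnitudes of each area piece.
0–3 s: v = 0 at t = 2.5 s; triangle areas 12.5 + 0.5 = 13 m
3–9 s: |½(-2 + -6)(6)| = 24 m
9–14 s: |-6| × 5 = 30 m
Total distance = 67 m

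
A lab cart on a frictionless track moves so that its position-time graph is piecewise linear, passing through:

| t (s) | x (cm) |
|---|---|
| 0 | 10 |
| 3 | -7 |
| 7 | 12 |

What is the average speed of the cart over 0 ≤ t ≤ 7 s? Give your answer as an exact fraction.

36/7 cm/s

Average speed = (total path length)/(elapsed time); on a piecewise-linear x-t graph the path length is Σ|Δx|.
0–3 s: |Δx| = |-7 − 10| = 17 cm
3–7 s: |Δx| = |12 − -7| = 19 cm
Total path = 36 cm; average speed = 36/7 = 36/7 cm/s.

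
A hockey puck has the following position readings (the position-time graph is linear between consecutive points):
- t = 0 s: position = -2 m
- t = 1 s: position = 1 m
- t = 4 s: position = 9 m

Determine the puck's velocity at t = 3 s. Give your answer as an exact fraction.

8/3 m/s

Velocity is the slope of the x-t graph on 1–4 s: (9 − 1)/(4 − 1) = 8/3 m/s.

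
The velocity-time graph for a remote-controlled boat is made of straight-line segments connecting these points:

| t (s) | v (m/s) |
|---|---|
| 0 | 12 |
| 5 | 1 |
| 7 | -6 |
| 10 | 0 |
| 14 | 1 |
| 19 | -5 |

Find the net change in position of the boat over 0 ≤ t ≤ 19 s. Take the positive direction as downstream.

Displacement is the signed area under the v-t curve.
0–5 s: ½(12 + 1)(5) = 32.5 m
5–7 s: ½(1 + -6)(2) = -5 m
7–10 s: ½(-6 + 0)(3) = -9 m
10–14 s: ½(0 + 1)(4) = 2 m
14–19 s: ½(1 + -5)(5) = -10 m
Net displacement = 10.5 m

10.5 m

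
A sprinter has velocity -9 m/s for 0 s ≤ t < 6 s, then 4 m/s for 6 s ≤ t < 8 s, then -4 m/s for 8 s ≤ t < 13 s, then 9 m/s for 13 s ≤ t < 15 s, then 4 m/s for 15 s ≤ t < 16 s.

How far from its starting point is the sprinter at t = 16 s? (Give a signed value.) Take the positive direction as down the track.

Net displacement equals the area under the velocity-time graph (areas below the axis count negative).
0–6 s: -9 × 6 = -54 m
6–8 s: 4 × 2 = 8 m
8–13 s: -4 × 5 = -20 m
13–15 s: 9 × 2 = 18 m
15–16 s: 4 × 1 = 4 m
Net displacement = -44 m

-44 m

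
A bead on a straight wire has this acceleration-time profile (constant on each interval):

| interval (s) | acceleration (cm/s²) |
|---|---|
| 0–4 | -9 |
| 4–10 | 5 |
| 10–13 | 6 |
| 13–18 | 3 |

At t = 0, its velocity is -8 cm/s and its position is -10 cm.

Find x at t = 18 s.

-245.5 cm

On each constant-a segment, Δv = aΔt and Δx = v₀Δt + ½aΔt²; chain segment to segment.
0–4 s: v starts -8 cm/s; Δx = -8·4 + ½·-9·4² = -104 cm; v ends -44 cm/s.
4–10 s: v starts -44 cm/s; Δx = -44·6 + ½·5·6² = -174 cm; v ends -14 cm/s.
10–13 s: v starts -14 cm/s; Δx = -14·3 + ½·6·3² = -15 cm; v ends 4 cm/s.
13–18 s: v starts 4 cm/s; Δx = 4·5 + ½·3·5² = 57.5 cm; v ends 19 cm/s.
x(18) = -10 + Σ Δx = -245.5 cm.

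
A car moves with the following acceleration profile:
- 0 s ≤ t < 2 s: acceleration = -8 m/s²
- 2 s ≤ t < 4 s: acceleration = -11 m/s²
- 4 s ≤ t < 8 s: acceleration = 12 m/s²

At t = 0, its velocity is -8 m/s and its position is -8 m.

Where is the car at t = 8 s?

On each constant-a segment, Δv = aΔt and Δx = v₀Δt + ½aΔt²; chain segment to segment.
0–2 s: v starts -8 m/s; Δx = -8·2 + ½·-8·2² = -32 m; v ends -24 m/s.
2–4 s: v starts -24 m/s; Δx = -24·2 + ½·-11·2² = -70 m; v ends -46 m/s.
4–8 s: v starts -46 m/s; Δx = -46·4 + ½·12·4² = -88 m; v ends 2 m/s.
x(8) = -8 + Σ Δx = -198 m.

-198 m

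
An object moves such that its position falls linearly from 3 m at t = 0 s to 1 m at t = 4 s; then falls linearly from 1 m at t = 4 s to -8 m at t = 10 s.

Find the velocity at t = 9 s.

-1.5 m/s

Velocity is the slope of the x-t graph on 4–10 s: (-8 − 1)/(10 − 4) = -1.5 m/s.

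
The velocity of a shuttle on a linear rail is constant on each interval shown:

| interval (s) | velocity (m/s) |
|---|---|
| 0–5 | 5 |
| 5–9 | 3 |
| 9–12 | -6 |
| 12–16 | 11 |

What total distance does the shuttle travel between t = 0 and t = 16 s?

99 m

Total distance travelled is ∫|v| dt — sum the magnitudes of each area piece.
0–5 s: |5| × 5 = 25 m
5–9 s: |3| × 4 = 12 m
9–12 s: |-6| × 3 = 18 m
12–16 s: |11| × 4 = 44 m
Total distance = 99 m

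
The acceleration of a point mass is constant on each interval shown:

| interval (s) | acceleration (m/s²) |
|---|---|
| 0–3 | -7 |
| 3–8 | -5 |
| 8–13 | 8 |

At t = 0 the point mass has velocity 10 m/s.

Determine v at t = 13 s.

Δv equals the area under the a-t graph; then v = v₀ + Δv.
0–3 s: -7 × 3 = -21 m/s
3–8 s: -5 × 5 = -25 m/s
8–13 s: 8 × 5 = 40 m/s
Δv = -6 m/s, so v(13) = 10 + (-6) = 4 m/s.

4 m/s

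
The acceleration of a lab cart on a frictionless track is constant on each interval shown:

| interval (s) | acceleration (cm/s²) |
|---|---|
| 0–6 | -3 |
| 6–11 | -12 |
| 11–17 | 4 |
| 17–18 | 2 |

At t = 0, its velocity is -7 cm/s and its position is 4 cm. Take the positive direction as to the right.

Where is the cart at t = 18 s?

-865 cm

On each constant-a segment, Δv = aΔt and Δx = v₀Δt + ½aΔt²; chain segment to segment.
0–6 s: v starts -7 cm/s; Δx = -7·6 + ½·-3·6² = -96 cm; v ends -25 cm/s.
6–11 s: v starts -25 cm/s; Δx = -25·5 + ½·-12·5² = -275 cm; v ends -85 cm/s.
11–17 s: v starts -85 cm/s; Δx = -85·6 + ½·4·6² = -438 cm; v ends -61 cm/s.
17–18 s: v starts -61 cm/s; Δx = -61·1 + ½·2·1² = -60 cm; v ends -59 cm/s.
x(18) = 4 + Σ Δx = -865 cm.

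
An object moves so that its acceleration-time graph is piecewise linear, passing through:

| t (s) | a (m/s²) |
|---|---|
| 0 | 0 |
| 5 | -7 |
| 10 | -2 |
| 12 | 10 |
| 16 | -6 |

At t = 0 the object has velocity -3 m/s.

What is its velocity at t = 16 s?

-27 m/s

Δv equals the area under the a-t graph; then v = v₀ + Δv.
0–5 s: ½(0 + -7)(5) = -17.5 m/s
5–10 s: ½(-7 + -2)(5) = -22.5 m/s
10–12 s: ½(-2 + 10)(2) = 8 m/s
12–16 s: ½(10 + -6)(4) = 8 m/s
Δv = -24 m/s, so v(16) = -3 + (-24) = -27 m/s.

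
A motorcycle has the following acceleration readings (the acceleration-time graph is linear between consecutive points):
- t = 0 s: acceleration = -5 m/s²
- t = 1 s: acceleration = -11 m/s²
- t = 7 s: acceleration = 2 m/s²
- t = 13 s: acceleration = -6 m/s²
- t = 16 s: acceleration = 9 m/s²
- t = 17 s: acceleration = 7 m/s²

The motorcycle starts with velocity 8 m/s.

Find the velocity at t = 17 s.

Δv equals the area under the a-t graph; then v = v₀ + Δv.
0–1 s: ½(-5 + -11)(1) = -8 m/s
1–7 s: ½(-11 + 2)(6) = -27 m/s
7–13 s: ½(2 + -6)(6) = -12 m/s
13–16 s: ½(-6 + 9)(3) = 4.5 m/s
16–17 s: ½(9 + 7)(1) = 8 m/s
Δv = -34.5 m/s, so v(17) = 8 + (-34.5) = -26.5 m/s.

-26.5 m/s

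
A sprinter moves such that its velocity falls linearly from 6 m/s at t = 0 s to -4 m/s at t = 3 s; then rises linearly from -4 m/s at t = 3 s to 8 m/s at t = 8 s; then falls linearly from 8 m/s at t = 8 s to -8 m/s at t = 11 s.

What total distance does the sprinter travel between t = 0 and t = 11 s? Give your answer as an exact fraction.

547/15 m

Total distance travelled is ∫|v| dt — sum the magnitudes of each area piece.
0–3 s: v = 0 at t = 1.8 s; triangle areas 5.4 + 2.4 = 7.8 m
3–8 s: v = 0 at t = 14/3 s; triangle areas 10/3 + 40/3 = 50/3 m
8–11 s: v = 0 at t = 9.5 s; triangle areas 6 + 6 = 12 m
Total distance = 547/15 m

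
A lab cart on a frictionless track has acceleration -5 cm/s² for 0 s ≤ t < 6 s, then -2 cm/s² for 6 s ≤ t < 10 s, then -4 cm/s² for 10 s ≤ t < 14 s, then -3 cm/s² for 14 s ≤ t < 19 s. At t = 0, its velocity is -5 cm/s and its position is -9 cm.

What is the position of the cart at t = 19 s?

-821.5 cm

On each constant-a segment, Δv = aΔt and Δx = v₀Δt + ½aΔt²; chain segment to segment.
0–6 s: v starts -5 cm/s; Δx = -5·6 + ½·-5·6² = -120 cm; v ends -35 cm/s.
6–10 s: v starts -35 cm/s; Δx = -35·4 + ½·-2·4² = -156 cm; v ends -43 cm/s.
10–14 s: v starts -43 cm/s; Δx = -43·4 + ½·-4·4² = -204 cm; v ends -59 cm/s.
14–19 s: v starts -59 cm/s; Δx = -59·5 + ½·-3·5² = -332.5 cm; v ends -74 cm/s.
x(19) = -9 + Σ Δx = -821.5 cm.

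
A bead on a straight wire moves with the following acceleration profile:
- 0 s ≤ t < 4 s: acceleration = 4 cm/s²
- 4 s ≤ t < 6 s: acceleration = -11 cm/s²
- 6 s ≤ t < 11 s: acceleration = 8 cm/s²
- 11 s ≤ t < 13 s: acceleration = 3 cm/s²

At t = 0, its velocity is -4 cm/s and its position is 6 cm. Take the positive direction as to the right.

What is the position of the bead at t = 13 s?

On each constant-a segment, Δv = aΔt and Δx = v₀Δt + ½aΔt²; chain segment to segment.
0–4 s: v starts -4 cm/s; Δx = -4·4 + ½·4·4² = 16 cm; v ends 12 cm/s.
4–6 s: v starts 12 cm/s; Δx = 12·2 + ½·-11·2² = 2 cm; v ends -10 cm/s.
6–11 s: v starts -10 cm/s; Δx = -10·5 + ½·8·5² = 50 cm; v ends 30 cm/s.
11–13 s: v starts 30 cm/s; Δx = 30·2 + ½·3·2² = 66 cm; v ends 36 cm/s.
x(13) = 6 + Σ Δx = 140 cm.

140 cm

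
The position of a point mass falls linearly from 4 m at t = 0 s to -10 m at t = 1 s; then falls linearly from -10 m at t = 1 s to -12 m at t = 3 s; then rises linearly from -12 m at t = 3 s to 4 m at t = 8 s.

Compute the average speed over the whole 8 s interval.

Average speed = (total path length)/(elapsed time); on a piecewise-linear x-t graph the path length is Σ|Δx|.
0–1 s: |Δx| = |-10 − 4| = 14 m
1–3 s: |Δx| = |-12 − -10| = 2 m
3–8 s: |Δx| = |4 − -12| = 16 m
Total path = 32 m; average speed = 32/8 = 4 m/s.

4 m/s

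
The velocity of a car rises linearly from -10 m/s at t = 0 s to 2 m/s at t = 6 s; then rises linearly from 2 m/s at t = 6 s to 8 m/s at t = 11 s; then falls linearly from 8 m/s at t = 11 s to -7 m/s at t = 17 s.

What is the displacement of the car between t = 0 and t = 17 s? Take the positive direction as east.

4 m

Displacement is the signed area under the v-t curve.
0–6 s: ½(-10 + 2)(6) = -24 m
6–11 s: ½(2 + 8)(5) = 25 m
11–17 s: ½(8 + -7)(6) = 3 m
Net displacement = 4 m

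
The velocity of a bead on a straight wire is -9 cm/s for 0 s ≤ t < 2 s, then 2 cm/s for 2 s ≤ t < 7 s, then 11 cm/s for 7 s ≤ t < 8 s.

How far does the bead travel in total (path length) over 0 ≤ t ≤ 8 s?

Distance (not displacement) is the total path length: add the absolute areas under v-t.
0–2 s: |-9| × 2 = 18 cm
2–7 s: |2| × 5 = 10 cm
7–8 s: |11| × 1 = 11 cm
Total distance = 39 cm

39 cm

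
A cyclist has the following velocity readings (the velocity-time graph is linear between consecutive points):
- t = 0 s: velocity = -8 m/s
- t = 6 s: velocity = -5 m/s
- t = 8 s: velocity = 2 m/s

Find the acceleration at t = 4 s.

0.5 m/s²

Acceleration is the slope of the v-t graph on 0–6 s: (-5 − -8)/(6 − 0) = 0.5 m/s².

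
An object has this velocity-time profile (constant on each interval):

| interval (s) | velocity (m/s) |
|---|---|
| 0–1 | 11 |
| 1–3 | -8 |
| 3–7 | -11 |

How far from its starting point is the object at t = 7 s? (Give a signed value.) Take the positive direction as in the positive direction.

Displacement is the signed area under the v-t curve.
0–1 s: 11 × 1 = 11 m
1–3 s: -8 × 2 = -16 m
3–7 s: -11 × 4 = -44 m
Net displacement = -49 m

-49 m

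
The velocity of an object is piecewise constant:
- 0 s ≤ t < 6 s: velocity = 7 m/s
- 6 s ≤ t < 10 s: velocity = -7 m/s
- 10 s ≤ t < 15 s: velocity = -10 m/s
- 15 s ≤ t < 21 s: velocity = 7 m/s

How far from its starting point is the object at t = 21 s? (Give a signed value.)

6 m

Displacement is the signed area under the v-t curve.
0–6 s: 7 × 6 = 42 m
6–10 s: -7 × 4 = -28 m
10–15 s: -10 × 5 = -50 m
15–21 s: 7 × 6 = 42 m
Net displacement = 6 m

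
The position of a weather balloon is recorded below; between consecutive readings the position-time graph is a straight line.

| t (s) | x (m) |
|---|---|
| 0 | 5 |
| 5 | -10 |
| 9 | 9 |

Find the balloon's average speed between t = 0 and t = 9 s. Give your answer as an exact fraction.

34/9 m/s

Average speed = (total path length)/(elapsed time); on a piecewise-linear x-t graph the path length is Σ|Δx|.
0–5 s: |Δx| = |-10 − 5| = 15 m
5–9 s: |Δx| = |9 − -10| = 19 m
Total path = 34 m; average speed = 34/9 = 34/9 m/s.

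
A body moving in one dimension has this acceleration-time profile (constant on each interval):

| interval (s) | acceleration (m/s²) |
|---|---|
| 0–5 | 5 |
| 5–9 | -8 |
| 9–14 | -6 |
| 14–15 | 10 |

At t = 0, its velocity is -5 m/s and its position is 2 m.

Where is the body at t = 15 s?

On each constant-a segment, Δv = aΔt and Δx = v₀Δt + ½aΔt²; chain segment to segment.
0–5 s: v starts -5 m/s; Δx = -5·5 + ½·5·5² = 37.5 m; v ends 20 m/s.
5–9 s: v starts 20 m/s; Δx = 20·4 + ½·-8·4² = 16 m; v ends -12 m/s.
9–14 s: v starts -12 m/s; Δx = -12·5 + ½·-6·5² = -135 m; v ends -42 m/s.
14–15 s: v starts -42 m/s; Δx = -42·1 + ½·10·1² = -37 m; v ends -32 m/s.
x(15) = 2 + Σ Δx = -116.5 m.

-116.5 m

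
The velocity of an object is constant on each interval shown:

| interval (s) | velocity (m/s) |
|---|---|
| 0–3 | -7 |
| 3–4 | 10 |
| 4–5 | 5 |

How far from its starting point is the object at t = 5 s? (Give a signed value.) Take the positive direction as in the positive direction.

-6 m

Displacement is the signed area under the v-t curve.
0–3 s: -7 × 3 = -21 m
3–4 s: 10 × 1 = 10 m
4–5 s: 5 × 1 = 5 m
Net displacement = -6 m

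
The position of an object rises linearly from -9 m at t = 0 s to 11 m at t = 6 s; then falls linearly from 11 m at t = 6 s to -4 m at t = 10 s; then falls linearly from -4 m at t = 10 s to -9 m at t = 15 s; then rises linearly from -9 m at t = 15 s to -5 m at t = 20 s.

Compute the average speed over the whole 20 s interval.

Average speed = (total path length)/(elapsed time); on a piecewise-linear x-t graph the path length is Σ|Δx|.
0–6 s: |Δx| = |11 − -9| = 20 m
6–10 s: |Δx| = |-4 − 11| = 15 m
10–15 s: |Δx| = |-9 − -4| = 5 m
15–20 s: |Δx| = |-5 − -9| = 4 m
Total path = 44 m; average speed = 44/20 = 2.2 m/s.

2.2 m/s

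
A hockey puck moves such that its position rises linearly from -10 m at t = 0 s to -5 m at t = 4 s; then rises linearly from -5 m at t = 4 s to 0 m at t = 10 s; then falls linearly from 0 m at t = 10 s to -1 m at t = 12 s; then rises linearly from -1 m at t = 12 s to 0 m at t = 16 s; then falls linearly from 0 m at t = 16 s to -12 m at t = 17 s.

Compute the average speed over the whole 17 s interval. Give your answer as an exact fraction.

24/17 m/s

Average speed = (total path length)/(elapsed time); on a piecewise-linear x-t graph the path length is Σ|Δx|.
0–4 s: |Δx| = |-5 − -10| = 5 m
4–10 s: |Δx| = |0 − -5| = 5 m
10–12 s: |Δx| = |-1 − 0| = 1 m
12–16 s: |Δx| = |0 − -1| = 1 m
16–17 s: |Δx| = |-12 − 0| = 12 m
Total path = 24 m; average speed = 24/17 = 24/17 m/s.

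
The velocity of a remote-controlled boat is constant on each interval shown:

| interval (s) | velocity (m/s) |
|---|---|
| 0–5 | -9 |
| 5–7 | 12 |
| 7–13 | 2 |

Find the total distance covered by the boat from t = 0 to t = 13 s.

81 m

Distance (not displacement) is the total path length: add the absolute areas under v-t.
0–5 s: |-9| × 5 = 45 m
5–7 s: |12| × 2 = 24 m
7–13 s: |2| × 6 = 12 m
Total distance = 81 m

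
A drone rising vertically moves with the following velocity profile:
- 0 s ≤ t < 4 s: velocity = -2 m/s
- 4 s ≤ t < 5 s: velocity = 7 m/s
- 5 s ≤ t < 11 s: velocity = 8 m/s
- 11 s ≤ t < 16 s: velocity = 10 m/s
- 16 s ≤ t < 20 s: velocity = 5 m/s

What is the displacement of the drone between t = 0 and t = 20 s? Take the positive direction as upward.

117 m

Net displacement equals the area under the velocity-time graph (areas below the axis count negative).
0–4 s: -2 × 4 = -8 m
4–5 s: 7 × 1 = 7 m
5–11 s: 8 × 6 = 48 m
11–16 s: 10 × 5 = 50 m
16–20 s: 5 × 4 = 20 m
Net displacement = 117 m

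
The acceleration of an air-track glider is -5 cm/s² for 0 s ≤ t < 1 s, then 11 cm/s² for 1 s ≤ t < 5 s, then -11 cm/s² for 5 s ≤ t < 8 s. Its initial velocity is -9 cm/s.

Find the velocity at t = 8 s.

-3 cm/s

Δv equals the area under the a-t graph; then v = v₀ + Δv.
0–1 s: -5 × 1 = -5 cm/s
1–5 s: 11 × 4 = 44 cm/s
5–8 s: -11 × 3 = -33 cm/s
Δv = 6 cm/s, so v(8) = -9 + (6) = -3 cm/s.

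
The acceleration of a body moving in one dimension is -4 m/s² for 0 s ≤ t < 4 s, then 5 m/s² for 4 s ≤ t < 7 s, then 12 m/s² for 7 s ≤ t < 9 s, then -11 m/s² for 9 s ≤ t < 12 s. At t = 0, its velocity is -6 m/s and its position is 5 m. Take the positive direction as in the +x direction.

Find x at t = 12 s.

On each constant-a segment, Δv = aΔt and Δx = v₀Δt + ½aΔt²; chain segment to segment.
0–4 s: v starts -6 m/s; Δx = -6·4 + ½·-4·4² = -56 m; v ends -22 m/s.
4–7 s: v starts -22 m/s; Δx = -22·3 + ½·5·3² = -43.5 m; v ends -7 m/s.
7–9 s: v starts -7 m/s; Δx = -7·2 + ½·12·2² = 10 m; v ends 17 m/s.
9–12 s: v starts 17 m/s; Δx = 17·3 + ½·-11·3² = 1.5 m; v ends -16 m/s.
x(12) = 5 + Σ Δx = -83 m.

-83 m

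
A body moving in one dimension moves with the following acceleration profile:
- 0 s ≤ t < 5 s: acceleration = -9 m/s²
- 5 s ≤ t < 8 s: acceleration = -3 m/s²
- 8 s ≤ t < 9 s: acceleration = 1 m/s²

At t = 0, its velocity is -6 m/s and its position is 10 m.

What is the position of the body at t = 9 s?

On each constant-a segment, Δv = aΔt and Δx = v₀Δt + ½aΔt²; chain segment to segment.
0–5 s: v starts -6 m/s; Δx = -6·5 + ½·-9·5² = -142.5 m; v ends -51 m/s.
5–8 s: v starts -51 m/s; Δx = -51·3 + ½·-3·3² = -166.5 m; v ends -60 m/s.
8–9 s: v starts -60 m/s; Δx = -60·1 + ½·1·1² = -59.5 m; v ends -59 m/s.
x(9) = 10 + Σ Δx = -358.5 m.

-358.5 m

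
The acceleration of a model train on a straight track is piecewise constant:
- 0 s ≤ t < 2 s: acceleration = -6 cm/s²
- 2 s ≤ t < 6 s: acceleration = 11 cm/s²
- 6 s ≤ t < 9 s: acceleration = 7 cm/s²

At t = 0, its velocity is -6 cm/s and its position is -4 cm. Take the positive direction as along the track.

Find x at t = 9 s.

On each constant-a segment, Δv = aΔt and Δx = v₀Δt + ½aΔt²; chain segment to segment.
0–2 s: v starts -6 cm/s; Δx = -6·2 + ½·-6·2² = -24 cm; v ends -18 cm/s.
2–6 s: v starts -18 cm/s; Δx = -18·4 + ½·11·4² = 16 cm; v ends 26 cm/s.
6–9 s: v starts 26 cm/s; Δx = 26·3 + ½·7·3² = 109.5 cm; v ends 47 cm/s.
x(9) = -4 + Σ Δx = 97.5 cm.

97.5 cm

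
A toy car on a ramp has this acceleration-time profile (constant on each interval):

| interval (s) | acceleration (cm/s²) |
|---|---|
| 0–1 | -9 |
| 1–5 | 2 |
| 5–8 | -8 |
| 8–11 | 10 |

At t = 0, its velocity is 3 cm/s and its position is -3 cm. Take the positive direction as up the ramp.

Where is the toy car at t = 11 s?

-63.5 cm

On each constant-a segment, Δv = aΔt and Δx = v₀Δt + ½aΔt²; chain segment to segment.
0–1 s: v starts 3 cm/s; Δx = 3·1 + ½·-9·1² = -1.5 cm; v ends -6 cm/s.
1–5 s: v starts -6 cm/s; Δx = -6·4 + ½·2·4² = -8 cm; v ends 2 cm/s.
5–8 s: v starts 2 cm/s; Δx = 2·3 + ½·-8·3² = -30 cm; v ends -22 cm/s.
8–11 s: v starts -22 cm/s; Δx = -22·3 + ½·10·3² = -21 cm; v ends 8 cm/s.
x(11) = -3 + Σ Δx = -63.5 cm.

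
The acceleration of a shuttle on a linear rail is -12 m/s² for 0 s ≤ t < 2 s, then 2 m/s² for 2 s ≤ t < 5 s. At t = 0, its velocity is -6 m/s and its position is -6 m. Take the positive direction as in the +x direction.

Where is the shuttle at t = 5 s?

On each constant-a segment, Δv = aΔt and Δx = v₀Δt + ½aΔt²; chain segment to segment.
0–2 s: v starts -6 m/s; Δx = -6·2 + ½·-12·2² = -36 m; v ends -30 m/s.
2–5 s: v starts -30 m/s; Δx = -30·3 + ½·2·3² = -81 m; v ends -24 m/s.
x(5) = -6 + Σ Δx = -123 m.

-123 m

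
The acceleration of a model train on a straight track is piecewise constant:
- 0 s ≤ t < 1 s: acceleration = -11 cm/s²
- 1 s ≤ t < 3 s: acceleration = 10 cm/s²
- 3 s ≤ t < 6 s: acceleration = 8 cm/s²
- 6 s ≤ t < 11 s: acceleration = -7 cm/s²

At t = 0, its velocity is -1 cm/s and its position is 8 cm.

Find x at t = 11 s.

130 cm

On each constant-a segment, Δv = aΔt and Δx = v₀Δt + ½aΔt²; chain segment to segment.
0–1 s: v starts -1 cm/s; Δx = -1·1 + ½·-11·1² = -6.5 cm; v ends -12 cm/s.
1–3 s: v starts -12 cm/s; Δx = -12·2 + ½·10·2² = -4 cm; v ends 8 cm/s.
3–6 s: v starts 8 cm/s; Δx = 8·3 + ½·8·3² = 60 cm; v ends 32 cm/s.
6–11 s: v starts 32 cm/s; Δx = 32·5 + ½·-7·5² = 72.5 cm; v ends -3 cm/s.
x(11) = 8 + Σ Δx = 130 cm.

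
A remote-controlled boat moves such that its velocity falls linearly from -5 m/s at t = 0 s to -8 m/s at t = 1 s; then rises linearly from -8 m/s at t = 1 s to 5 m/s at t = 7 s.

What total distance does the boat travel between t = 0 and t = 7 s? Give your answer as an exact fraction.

703/26 m

Distance (not displacement) is the total path length: add the absolute areas under v-t.
0–1 s: |½(-5 + -8)(1)| = 6.5 m
1–7 s: v = 0 at t = 61/13 s; triangle areas 192/13 + 75/13 = 267/13 m
Total distance = 703/26 m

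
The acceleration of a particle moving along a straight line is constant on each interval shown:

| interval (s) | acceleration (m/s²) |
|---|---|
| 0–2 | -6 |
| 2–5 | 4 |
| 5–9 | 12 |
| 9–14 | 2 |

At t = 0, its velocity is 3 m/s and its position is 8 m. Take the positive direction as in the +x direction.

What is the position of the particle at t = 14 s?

On each constant-a segment, Δv = aΔt and Δx = v₀Δt + ½aΔt²; chain segment to segment.
0–2 s: v starts 3 m/s; Δx = 3·2 + ½·-6·2² = -6 m; v ends -9 m/s.
2–5 s: v starts -9 m/s; Δx = -9·3 + ½·4·3² = -9 m; v ends 3 m/s.
5–9 s: v starts 3 m/s; Δx = 3·4 + ½·12·4² = 108 m; v ends 51 m/s.
9–14 s: v starts 51 m/s; Δx = 51·5 + ½·2·5² = 280 m; v ends 61 m/s.
x(14) = 8 + Σ Δx = 381 m.

381 m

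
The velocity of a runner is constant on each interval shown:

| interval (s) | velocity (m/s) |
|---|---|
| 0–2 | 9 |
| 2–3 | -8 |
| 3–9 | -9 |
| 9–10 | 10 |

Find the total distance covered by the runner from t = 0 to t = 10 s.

Distance (not displacement) is the total path length: add the absolute areas under v-t.
0–2 s: |9| × 2 = 18 m
2–3 s: |-8| × 1 = 8 m
3–9 s: |-9| × 6 = 54 m
9–10 s: |10| × 1 = 10 m
Total distance = 90 m

90 m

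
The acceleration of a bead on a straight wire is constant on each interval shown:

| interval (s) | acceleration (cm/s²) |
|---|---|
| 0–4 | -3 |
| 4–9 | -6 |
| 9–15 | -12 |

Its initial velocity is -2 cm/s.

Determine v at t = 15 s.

Δv equals the area under the a-t graph; then v = v₀ + Δv.
0–4 s: -3 × 4 = -12 cm/s
4–9 s: -6 × 5 = -30 cm/s
9–15 s: -12 × 6 = -72 cm/s
Δv = -114 cm/s, so v(15) = -2 + (-114) = -116 cm/s.

-116 cm/s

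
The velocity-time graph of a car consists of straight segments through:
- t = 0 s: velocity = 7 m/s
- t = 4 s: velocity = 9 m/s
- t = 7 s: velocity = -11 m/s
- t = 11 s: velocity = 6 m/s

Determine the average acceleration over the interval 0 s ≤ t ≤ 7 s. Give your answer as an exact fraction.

-18/7 m/s²

Average acceleration = Δv/Δt = (-11 − 7)/(7 − 0) = -18/7 m/s².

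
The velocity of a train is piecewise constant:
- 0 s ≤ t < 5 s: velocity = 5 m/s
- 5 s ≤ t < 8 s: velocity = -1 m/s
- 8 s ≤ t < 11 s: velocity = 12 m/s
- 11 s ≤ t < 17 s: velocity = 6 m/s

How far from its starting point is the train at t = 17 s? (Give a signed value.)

94 m

Net displacement equals the area under the velocity-time graph (areas below the axis count negative).
0–5 s: 5 × 5 = 25 m
5–8 s: -1 × 3 = -3 m
8–11 s: 12 × 3 = 36 m
11–17 s: 6 × 6 = 36 m
Net displacement = 94 m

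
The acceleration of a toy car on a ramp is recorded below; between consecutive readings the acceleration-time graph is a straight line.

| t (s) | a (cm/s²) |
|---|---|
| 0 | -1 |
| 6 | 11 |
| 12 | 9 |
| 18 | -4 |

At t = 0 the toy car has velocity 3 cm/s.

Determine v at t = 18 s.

108 cm/s

Δv equals the area under the a-t graph; then v = v₀ + Δv.
0–6 s: ½(-1 + 11)(6) = 30 cm/s
6–12 s: ½(11 + 9)(6) = 60 cm/s
12–18 s: ½(9 + -4)(6) = 15 cm/s
Δv = 105 cm/s, so v(18) = 3 + (105) = 108 cm/s.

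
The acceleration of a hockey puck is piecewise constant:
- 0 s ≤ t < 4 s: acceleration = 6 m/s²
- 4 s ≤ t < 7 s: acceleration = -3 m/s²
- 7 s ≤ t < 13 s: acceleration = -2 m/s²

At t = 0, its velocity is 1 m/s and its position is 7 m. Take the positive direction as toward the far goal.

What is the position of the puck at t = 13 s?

On each constant-a segment, Δv = aΔt and Δx = v₀Δt + ½aΔt²; chain segment to segment.
0–4 s: v starts 1 m/s; Δx = 1·4 + ½·6·4² = 52 m; v ends 25 m/s.
4–7 s: v starts 25 m/s; Δx = 25·3 + ½·-3·3² = 61.5 m; v ends 16 m/s.
7–13 s: v starts 16 m/s; Δx = 16·6 + ½·-2·6² = 60 m; v ends 4 m/s.
x(13) = 7 + Σ Δx = 180.5 m.

180.5 m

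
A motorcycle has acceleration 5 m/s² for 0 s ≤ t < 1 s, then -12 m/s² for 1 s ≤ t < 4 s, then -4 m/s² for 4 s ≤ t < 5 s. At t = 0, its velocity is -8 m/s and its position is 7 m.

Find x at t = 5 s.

On each constant-a segment, Δv = aΔt and Δx = v₀Δt + ½aΔt²; chain segment to segment.
0–1 s: v starts -8 m/s; Δx = -8·1 + ½·5·1² = -5.5 m; v ends -3 m/s.
1–4 s: v starts -3 m/s; Δx = -3·3 + ½·-12·3² = -63 m; v ends -39 m/s.
4–5 s: v starts -39 m/s; Δx = -39·1 + ½·-4·1² = -41 m; v ends -43 m/s.
x(5) = 7 + Σ Δx = -102.5 m.

-102.5 m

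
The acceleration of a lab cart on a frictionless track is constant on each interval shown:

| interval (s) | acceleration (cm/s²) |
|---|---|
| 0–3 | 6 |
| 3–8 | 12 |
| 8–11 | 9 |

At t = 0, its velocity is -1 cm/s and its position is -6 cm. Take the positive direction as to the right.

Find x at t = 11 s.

On each constant-a segment, Δv = aΔt and Δx = v₀Δt + ½aΔt²; chain segment to segment.
0–3 s: v starts -1 cm/s; Δx = -1·3 + ½·6·3² = 24 cm; v ends 17 cm/s.
3–8 s: v starts 17 cm/s; Δx = 17·5 + ½·12·5² = 235 cm; v ends 77 cm/s.
8–11 s: v starts 77 cm/s; Δx = 77·3 + ½·9·3² = 271.5 cm; v ends 104 cm/s.
x(11) = -6 + Σ Δx = 524.5 cm.

524.5 cm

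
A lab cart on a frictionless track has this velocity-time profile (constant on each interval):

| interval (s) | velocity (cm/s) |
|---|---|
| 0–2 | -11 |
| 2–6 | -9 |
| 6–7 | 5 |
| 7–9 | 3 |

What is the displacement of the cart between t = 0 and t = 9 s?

Displacement is the signed area under the v-t curve.
0–2 s: -11 × 2 = -22 cm
2–6 s: -9 × 4 = -36 cm
6–7 s: 5 × 1 = 5 cm
7–9 s: 3 × 2 = 6 cm
Net displacement = -47 cm

-47 cm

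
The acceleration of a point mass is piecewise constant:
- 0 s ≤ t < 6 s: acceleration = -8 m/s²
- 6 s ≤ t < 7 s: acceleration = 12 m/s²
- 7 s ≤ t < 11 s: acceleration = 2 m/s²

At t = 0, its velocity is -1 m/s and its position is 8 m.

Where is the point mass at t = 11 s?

On each constant-a segment, Δv = aΔt and Δx = v₀Δt + ½aΔt²; chain segment to segment.
0–6 s: v starts -1 m/s; Δx = -1·6 + ½·-8·6² = -150 m; v ends -49 m/s.
6–7 s: v starts -49 m/s; Δx = -49·1 + ½·12·1² = -43 m; v ends -37 m/s.
7–11 s: v starts -37 m/s; Δx = -37·4 + ½·2·4² = -132 m; v ends -29 m/s.
x(11) = 8 + Σ Δx = -317 m.

-317 m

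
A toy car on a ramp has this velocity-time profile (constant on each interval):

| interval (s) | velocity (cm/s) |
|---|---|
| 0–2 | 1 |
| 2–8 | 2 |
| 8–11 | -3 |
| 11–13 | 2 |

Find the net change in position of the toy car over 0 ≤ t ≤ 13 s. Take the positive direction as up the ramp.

9 cm

Net displacement equals the area under the velocity-time graph (areas below the axis count negative).
0–2 s: 1 × 2 = 2 cm
2–8 s: 2 × 6 = 12 cm
8–11 s: -3 × 3 = -9 cm
11–13 s: 2 × 2 = 4 cm
Net displacement = 9 cm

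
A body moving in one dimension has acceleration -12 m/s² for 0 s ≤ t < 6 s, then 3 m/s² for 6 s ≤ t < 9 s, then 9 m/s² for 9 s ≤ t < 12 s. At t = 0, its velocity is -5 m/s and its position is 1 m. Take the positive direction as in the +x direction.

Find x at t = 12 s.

On each constant-a segment, Δv = aΔt and Δx = v₀Δt + ½aΔt²; chain segment to segment.
0–6 s: v starts -5 m/s; Δx = -5·6 + ½·-12·6² = -246 m; v ends -77 m/s.
6–9 s: v starts -77 m/s; Δx = -77·3 + ½·3·3² = -217.5 m; v ends -68 m/s.
9–12 s: v starts -68 m/s; Δx = -68·3 + ½·9·3² = -163.5 m; v ends -41 m/s.
x(12) = 1 + Σ Δx = -626 m.

-626 m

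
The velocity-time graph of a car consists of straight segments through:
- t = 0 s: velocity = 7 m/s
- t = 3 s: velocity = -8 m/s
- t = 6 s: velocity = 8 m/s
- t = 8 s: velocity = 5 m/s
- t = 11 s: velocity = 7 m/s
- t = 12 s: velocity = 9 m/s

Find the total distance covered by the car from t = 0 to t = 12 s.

62.3 m

Distance (not displacement) is the total path length: add the absolute areas under v-t.
0–3 s: v = 0 at t = 1.4 s; triangle areas 4.9 + 6.4 = 11.3 m
3–6 s: v = 0 at t = 4.5 s; triangle areas 6 + 6 = 12 m
6–8 s: |½(8 + 5)(2)| = 13 m
8–11 s: |½(5 + 7)(3)| = 18 m
11–12 s: |½(7 + 9)(1)| = 8 m
Total distance = 62.3 m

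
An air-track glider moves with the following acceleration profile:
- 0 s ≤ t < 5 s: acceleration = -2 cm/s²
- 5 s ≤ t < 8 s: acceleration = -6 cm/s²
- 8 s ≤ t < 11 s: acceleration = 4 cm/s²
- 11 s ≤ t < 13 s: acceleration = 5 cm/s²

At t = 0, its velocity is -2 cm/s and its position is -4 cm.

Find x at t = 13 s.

-200 cm

On each constant-a segment, Δv = aΔt and Δx = v₀Δt + ½aΔt²; chain segment to segment.
0–5 s: v starts -2 cm/s; Δx = -2·5 + ½·-2·5² = -35 cm; v ends -12 cm/s.
5–8 s: v starts -12 cm/s; Δx = -12·3 + ½·-6·3² = -63 cm; v ends -30 cm/s.
8–11 s: v starts -30 cm/s; Δx = -30·3 + ½·4·3² = -72 cm; v ends -18 cm/s.
11–13 s: v starts -18 cm/s; Δx = -18·2 + ½·5·2² = -26 cm; v ends -8 cm/s.
x(13) = -4 + Σ Δx = -200 cm.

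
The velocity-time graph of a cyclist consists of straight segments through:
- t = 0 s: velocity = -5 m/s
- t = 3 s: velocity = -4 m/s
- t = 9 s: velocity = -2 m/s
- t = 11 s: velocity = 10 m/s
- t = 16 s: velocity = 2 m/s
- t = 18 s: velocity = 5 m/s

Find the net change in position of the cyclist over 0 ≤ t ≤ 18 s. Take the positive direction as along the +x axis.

13.5 m

Displacement is the signed area under the v-t curve.
0–3 s: ½(-5 + -4)(3) = -13.5 m
3–9 s: ½(-4 + -2)(6) = -18 m
9–11 s: ½(-2 + 10)(2) = 8 m
11–16 s: ½(10 + 2)(5) = 30 m
16–18 s: ½(2 + 5)(2) = 7 m
Net displacement = 13.5 m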